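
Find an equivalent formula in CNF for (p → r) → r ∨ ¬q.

p ∨ r ∨ ¬q

(p → r) → r ∨ ¬q
≡ ¬(p → r) ∨ r ∨ ¬q   [eliminate →]
≡ ¬(¬p ∨ r) ∨ r ∨ ¬q   [eliminate →]
≡ ¬¬p ∧ ¬r ∨ r ∨ ¬q   [De Morgan]
≡ p ∧ ¬r ∨ r ∨ ¬q   [double negation]
≡ (p ∨ r ∨ ¬q) ∧ (¬r ∨ r ∨ ¬q)   [distribute ∨ over ∧]
≡ p ∨ r ∨ ¬q   [simplify]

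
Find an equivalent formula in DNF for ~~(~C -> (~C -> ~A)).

C | ~A

~~(~C -> (~C -> ~A))
= ~~(~~C | (~C -> ~A))   — eliminate ->
= ~~(~~C | ~~C | ~A)   — eliminate ->
= ~~C | ~~C | ~A   — double negation
= C | ~~C | ~A   — double negation
= C | C | ~A   — double negation
= C | ~A   — simplify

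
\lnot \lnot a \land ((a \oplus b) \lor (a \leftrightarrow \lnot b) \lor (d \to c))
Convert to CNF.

\lnot \lnot a \land ((a \oplus b) \lor (a \leftrightarrow \lnot b) \lor (d \to c))
⇔ \lnot \lnot a \land (((a \lor b) \land \lnot (a \land b)) \lor (a \leftrightarrow \lnot b) \lor (d \to c))   — expand \oplus
⇔ \lnot \lnot a \land (((a \lor b) \land \lnot (a \land b)) \lor ((a \to \lnot b) \land (\lnot b \to a)) \lor (d \to c))   — eliminate \leftrightarrow
⇔ \lnot \lnot a \land (((a \lor b) \land \lnot (a \land b)) \lor ((\lnot a \lor \lnot b) \land (\lnot b \to a)) \lor (d \to c))   — eliminate \to
⇔ \lnot \lnot a \land (((a \lor b) \land \lnot (a \land b)) \lor ((\lnot a \lor \lnot b) \land (\lnot \lnot b \lor a)) \lor (d \to c))   — eliminate \to
⇔ \lnot \lnot a \land (((a \lor b) \land \lnot (a \land b)) \lor ((\lnot a \lor \lnot b) \land (\lnot \lnot b \lor a)) \lor \lnot d \lor c)   — eliminate \to
⇔ a \land (((a \lor b) \land \lnot (a \land b)) \lor ((\lnot a \lor \lnot b) \land (\lnot \lnot b \lor a)) \lor \lnot d \lor c)   — double negation
⇔ a \land (((a \lor b) \land (\lnot a \lor \lnot b)) \lor ((\lnot a \lor \lnot b) \land (\lnot \lnot b \lor a)) \lor \lnot d \lor c)   — De Morgan
⇔ a \land (((a \lor b) \land (\lnot a \lor \lnot b)) \lor ((\lnot a \lor \lnot b) \land (b \lor a)) \lor \lnot d \lor c)   — double negation
⇔ a \land (a \lor b \lor \lnot a \lor \lnot b \lor \lnot d \lor c) \land (a \lor b \lor b \lor a \lor \lnot d \lor c) \land (\lnot a \lor \lnot b \lor \lnot a \lor \lnot b \lor \lnot d \lor c) \land (\lnot a \lor \lnot b \lor b \lor a \lor \lnot d \lor c)   — distribute \lor over \land
⇔ a \land (\lnot a \lor \lnot b \lor \lnot d \lor c)   — simplify

a \land (\lnot a \lor \lnot b \lor \lnot d \lor c)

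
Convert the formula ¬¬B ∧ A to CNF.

B ∧ A

¬¬B ∧ A
= B ∧ A   [double negation]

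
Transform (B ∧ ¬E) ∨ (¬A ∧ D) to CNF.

(B ∨ ¬A) ∧ (B ∨ D) ∧ (¬E ∨ ¬A) ∧ (¬E ∨ D)

(B ∧ ¬E) ∨ (¬A ∧ D)
≡ (B ∨ ¬A) ∧ (B ∨ D) ∧ (¬E ∨ ¬A) ∧ (¬E ∨ D)   [distribute ∨ over ∧]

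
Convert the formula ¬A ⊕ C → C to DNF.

A ∧ ¬C ∨ C

¬A ⊕ C → C
⇔ ¬(¬A ⊕ C) ∨ C   [eliminate →]
⇔ ¬(¬A ∧ ¬C ∨ ¬¬A ∧ C) ∨ C   [expand ⊕]
⇔ ¬(¬A ∧ ¬C) ∧ ¬(¬¬A ∧ C) ∨ C   [De Morgan]
⇔ (¬¬A ∨ ¬¬C) ∧ ¬(¬¬A ∧ C) ∨ C   [De Morgan]
⇔ (A ∨ ¬¬C) ∧ ¬(¬¬A ∧ C) ∨ C   [double negation]
⇔ (A ∨ C) ∧ ¬(¬¬A ∧ C) ∨ C   [double negation]
⇔ (A ∨ C) ∧ (¬¬¬A ∨ ¬C) ∨ C   [De Morgan]
⇔ (A ∨ C) ∧ (¬A ∨ ¬C) ∨ C   [double negation]
⇔ A ∧ ¬A ∨ A ∧ ¬C ∨ C ∧ ¬A ∨ C ∧ ¬C ∨ C   [distribute ∧ over ∨]
⇔ A ∧ ¬C ∨ C   [simplify]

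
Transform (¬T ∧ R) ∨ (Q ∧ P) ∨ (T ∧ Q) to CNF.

(¬T ∨ Q) ∧ (R ∨ Q) ∧ (R ∨ P ∨ T)

(¬T ∧ R) ∨ (Q ∧ P) ∨ (T ∧ Q)
≡ (¬T ∨ Q ∨ T) ∧ (¬T ∨ Q ∨ Q) ∧ (¬T ∨ P ∨ T) ∧ (¬T ∨ P ∨ Q) ∧ (R ∨ Q ∨ T) ∧ (R ∨ Q ∨ Q) ∧ (R ∨ P ∨ T) ∧ (R ∨ P ∨ Q)   (distribute ∨ over ∧)
≡ (¬T ∨ Q) ∧ (R ∨ Q) ∧ (R ∨ P ∨ T)   (simplify)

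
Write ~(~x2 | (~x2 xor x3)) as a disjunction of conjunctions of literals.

~(~x2 | (~x2 xor x3))
= ~(~x2 | (~x2 & ~x3) | (~~x2 & x3))
= ~~x2 & ~(~x2 & ~x3) & ~(~~x2 & x3)
= x2 & ~(~x2 & ~x3) & ~(~~x2 & x3)
= x2 & (~~x2 | ~~x3) & ~(~~x2 & x3)
= x2 & (x2 | ~~x3) & ~(~~x2 & x3)
= x2 & (x2 | x3) & ~(~~x2 & x3)
= x2 & (x2 | x3) & (~~~x2 | ~x3)
= x2 & (x2 | x3) & (~x2 | ~x3)
= (x2 & x2 & ~x2) | (x2 & x2 & ~x3) | (x2 & x3 & ~x2) | (x2 & x3 & ~x3)
= x2 & ~x3

x2 & ~x3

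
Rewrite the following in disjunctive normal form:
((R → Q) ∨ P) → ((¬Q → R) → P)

((R → Q) ∨ P) → ((¬Q → R) → P)
⇔ ¬((R → Q) ∨ P) ∨ ((¬Q → R) → P)   (eliminate →)
⇔ ¬(¬R ∨ Q ∨ P) ∨ ((¬Q → R) → P)   (eliminate →)
⇔ ¬(¬R ∨ Q ∨ P) ∨ ¬(¬Q → R) ∨ P   (eliminate →)
⇔ ¬(¬R ∨ Q ∨ P) ∨ ¬(¬¬Q ∨ R) ∨ P   (eliminate →)
⇔ (¬¬R ∧ ¬Q ∧ ¬P) ∨ ¬(¬¬Q ∨ R) ∨ P   (De Morgan)
⇔ (R ∧ ¬Q ∧ ¬P) ∨ ¬(¬¬Q ∨ R) ∨ P   (double negation)
⇔ (R ∧ ¬Q ∧ ¬P) ∨ (¬¬¬Q ∧ ¬R) ∨ P   (De Morgan)
⇔ (R ∧ ¬Q ∧ ¬P) ∨ (¬Q ∧ ¬R) ∨ P   (double negation)

(R ∧ ¬Q ∧ ¬P) ∨ (¬Q ∧ ¬R) ∨ P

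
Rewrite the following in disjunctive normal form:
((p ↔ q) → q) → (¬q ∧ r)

((p ↔ q) → q) → (¬q ∧ r)
⇔ ¬((p ↔ q) → q) ∨ (¬q ∧ r)   [eliminate →]
⇔ ¬(¬(p ↔ q) ∨ q) ∨ (¬q ∧ r)   [eliminate →]
⇔ ¬(¬((p → q) ∧ (q → p)) ∨ q) ∨ (¬q ∧ r)   [eliminate ↔]
⇔ ¬(¬((¬p ∨ q) ∧ (q → p)) ∨ q) ∨ (¬q ∧ r)   [eliminate →]
⇔ ¬(¬((¬p ∨ q) ∧ (¬q ∨ p)) ∨ q) ∨ (¬q ∧ r)   [eliminate →]
⇔ (¬¬((¬p ∨ q) ∧ (¬q ∨ p)) ∧ ¬q) ∨ (¬q ∧ r)   [De Morgan]
⇔ ((¬p ∨ q) ∧ (¬q ∨ p) ∧ ¬q) ∨ (¬q ∧ r)   [double negation]
⇔ (¬p ∧ ¬q ∧ ¬q) ∨ (¬p ∧ p ∧ ¬q) ∨ (q ∧ ¬q ∧ ¬q) ∨ (q ∧ p ∧ ¬q) ∨ (¬q ∧ r)   [distribute ∧ over ∨]
⇔ (¬p ∧ ¬q) ∨ (¬q ∧ r)   [simplify]

(¬p ∧ ¬q) ∨ (¬q ∧ r)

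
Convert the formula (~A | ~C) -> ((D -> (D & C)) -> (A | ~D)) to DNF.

(D & ~C) | A | ~D

(~A | ~C) -> ((D -> (D & C)) -> (A | ~D))
⇔ ~(~A | ~C) | ((D -> (D & C)) -> (A | ~D))   [eliminate ->]
⇔ ~(~A | ~C) | ~(D -> (D & C)) | A | ~D   [eliminate ->]
⇔ ~(~A | ~C) | ~(~D | (D & C)) | A | ~D   [eliminate ->]
⇔ (~~A & ~~C) | ~(~D | (D & C)) | A | ~D   [De Morgan]
⇔ (A & ~~C) | ~(~D | (D & C)) | A | ~D   [double negation]
⇔ (A & C) | ~(~D | (D & C)) | A | ~D   [double negation]
⇔ (A & C) | (~~D & ~(D & C)) | A | ~D   [De Morgan]
⇔ (A & C) | (D & ~(D & C)) | A | ~D   [double negation]
⇔ (A & C) | (D & (~D | ~C)) | A | ~D   [De Morgan]
⇔ (A & C) | (D & ~D) | (D & ~C) | A | ~D   [distribute & over |]
⇔ (D & ~C) | A | ~D   [simplify]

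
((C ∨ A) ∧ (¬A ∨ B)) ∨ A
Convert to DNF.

((C ∨ A) ∧ (¬A ∨ B)) ∨ A
= (C ∧ ¬A) ∨ (C ∧ B) ∨ (A ∧ ¬A) ∨ (A ∧ B) ∨ A
= (C ∧ ¬A) ∨ (C ∧ B) ∨ A

(C ∧ ¬A) ∨ (C ∧ B) ∨ A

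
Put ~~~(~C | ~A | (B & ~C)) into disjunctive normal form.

C & A

~~~(~C | ~A | (B & ~C))
= ~(~C | ~A | (B & ~C))   (double negation)
= ~~C & ~~A & ~(B & ~C)   (De Morgan)
= C & ~~A & ~(B & ~C)   (double negation)
= C & A & ~(B & ~C)   (double negation)
= C & A & (~B | ~~C)   (De Morgan)
= C & A & (~B | C)   (double negation)
= (C & A & ~B) | (C & A & C)   (distribute & over |)
= C & A   (simplify)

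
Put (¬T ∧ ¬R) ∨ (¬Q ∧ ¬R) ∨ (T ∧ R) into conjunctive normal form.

(¬T ∧ ¬R) ∨ (¬Q ∧ ¬R) ∨ (T ∧ R)
⇔ (¬T ∨ ¬Q ∨ T) ∧ (¬T ∨ ¬Q ∨ R) ∧ (¬T ∨ ¬R ∨ T) ∧ (¬T ∨ ¬R ∨ R) ∧ (¬R ∨ ¬Q ∨ T) ∧ (¬R ∨ ¬Q ∨ R) ∧ (¬R ∨ ¬R ∨ T) ∧ (¬R ∨ ¬R ∨ R)   [distribute ∨ over ∧]
⇔ (¬T ∨ ¬Q ∨ R) ∧ (¬R ∨ T)   [simplify]

(¬T ∨ ¬Q ∨ R) ∧ (¬R ∨ T)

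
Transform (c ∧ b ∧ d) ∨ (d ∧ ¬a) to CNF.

(c ∧ b ∧ d) ∨ (d ∧ ¬a)
≡ (c ∨ d) ∧ (c ∨ ¬a) ∧ (b ∨ d) ∧ (b ∨ ¬a) ∧ (d ∨ d) ∧ (d ∨ ¬a)   [distribute ∨ over ∧]
≡ (c ∨ ¬a) ∧ (b ∨ ¬a) ∧ d   [simplify]

(c ∨ ¬a) ∧ (b ∨ ¬a) ∧ d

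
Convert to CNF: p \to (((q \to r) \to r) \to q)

p \to (((q \to r) \to r) \to q)
⇔ \lnot p \lor (((q \to r) \to r) \to q)   [eliminate \to]
⇔ \lnot p \lor \lnot ((q \to r) \to r) \lor q   [eliminate \to]
⇔ \lnot p \lor \lnot (\lnot (q \to r) \lor r) \lor q   [eliminate \to]
⇔ \lnot p \lor \lnot (\lnot (\lnot q \lor r) \lor r) \lor q   [eliminate \to]
⇔ \lnot p \lor (\lnot \lnot (\lnot q \lor r) \land \lnot r) \lor q   [De Morgan]
⇔ \lnot p \lor ((\lnot q \lor r) \land \lnot r) \lor q   [double negation]
⇔ (\lnot p \lor \lnot q \lor r \lor q) \land (\lnot p \lor \lnot r \lor q)   [distribute \lor over \land]
⇔ \lnot p \lor \lnot r \lor q   [simplify]

\lnot p \lor \lnot r \lor q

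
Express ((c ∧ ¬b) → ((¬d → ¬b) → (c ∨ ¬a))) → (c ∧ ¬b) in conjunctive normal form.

((c ∧ ¬b) → ((¬d → ¬b) → (c ∨ ¬a))) → (c ∧ ¬b)
≡ ¬((c ∧ ¬b) → ((¬d → ¬b) → (c ∨ ¬a))) ∨ (c ∧ ¬b)
≡ ¬(¬(c ∧ ¬b) ∨ ((¬d → ¬b) → (c ∨ ¬a))) ∨ (c ∧ ¬b)
≡ ¬(¬(c ∧ ¬b) ∨ ¬(¬d → ¬b) ∨ c ∨ ¬a) ∨ (c ∧ ¬b)
≡ ¬(¬(c ∧ ¬b) ∨ ¬(¬¬d ∨ ¬b) ∨ c ∨ ¬a) ∨ (c ∧ ¬b)
≡ (¬¬(c ∧ ¬b) ∧ ¬¬(¬¬d ∨ ¬b) ∧ ¬c ∧ ¬¬a) ∨ (c ∧ ¬b)
≡ (c ∧ ¬b ∧ ¬¬(¬¬d ∨ ¬b) ∧ ¬c ∧ ¬¬a) ∨ (c ∧ ¬b)
≡ (c ∧ ¬b ∧ (¬¬d ∨ ¬b) ∧ ¬c ∧ ¬¬a) ∨ (c ∧ ¬b)
≡ (c ∧ ¬b ∧ (d ∨ ¬b) ∧ ¬c ∧ ¬¬a) ∨ (c ∧ ¬b)
≡ (c ∧ ¬b ∧ (d ∨ ¬b) ∧ ¬c ∧ a) ∨ (c ∧ ¬b)
≡ (c ∨ c) ∧ (c ∨ ¬b) ∧ (¬b ∨ c) ∧ (¬b ∨ ¬b) ∧ (d ∨ ¬b ∨ c) ∧ (d ∨ ¬b ∨ ¬b) ∧ (¬c ∨ c) ∧ (¬c ∨ ¬b) ∧ (a ∨ c) ∧ (a ∨ ¬b)
≡ c ∧ ¬b

c ∧ ¬b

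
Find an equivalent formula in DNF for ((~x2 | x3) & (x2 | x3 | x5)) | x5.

((~x2 | x3) & (x2 | x3 | x5)) | x5
= (~x2 & x2) | (~x2 & x3) | (~x2 & x5) | (x3 & x2) | (x3 & x3) | (x3 & x5) | x5   [distribute & over |]
= x3 | x5   [simplify]

x3 | x5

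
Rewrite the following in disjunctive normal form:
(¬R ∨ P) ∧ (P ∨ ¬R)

(¬R ∨ P) ∧ (P ∨ ¬R)
⇔ (¬R ∧ P) ∨ (¬R ∧ ¬R) ∨ (P ∧ P) ∨ (P ∧ ¬R)
⇔ ¬R ∨ P

¬R ∨ P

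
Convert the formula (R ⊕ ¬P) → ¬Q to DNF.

(R ⊕ ¬P) → ¬Q
⇔ ¬(R ⊕ ¬P) ∨ ¬Q   [eliminate →]
⇔ ¬((R ∧ ¬¬P) ∨ (¬R ∧ ¬P)) ∨ ¬Q   [expand ⊕]
⇔ (¬(R ∧ ¬¬P) ∧ ¬(¬R ∧ ¬P)) ∨ ¬Q   [De Morgan]
⇔ ((¬R ∨ ¬¬¬P) ∧ ¬(¬R ∧ ¬P)) ∨ ¬Q   [De Morgan]
⇔ ((¬R ∨ ¬P) ∧ ¬(¬R ∧ ¬P)) ∨ ¬Q   [double negation]
⇔ ((¬R ∨ ¬P) ∧ (¬¬R ∨ ¬¬P)) ∨ ¬Q   [De Morgan]
⇔ ((¬R ∨ ¬P) ∧ (R ∨ ¬¬P)) ∨ ¬Q   [double negation]
⇔ ((¬R ∨ ¬P) ∧ (R ∨ P)) ∨ ¬Q   [double negation]
⇔ (¬R ∧ R) ∨ (¬R ∧ P) ∨ (¬P ∧ R) ∨ (¬P ∧ P) ∨ ¬Q   [distribute ∧ over ∨]
⇔ (¬R ∧ P) ∨ (¬P ∧ R) ∨ ¬Q   [simplify]

(¬R ∧ P) ∨ (¬P ∧ R) ∨ ¬Q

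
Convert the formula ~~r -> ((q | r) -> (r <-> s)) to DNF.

~~r -> ((q | r) -> (r <-> s))
⇔ ~~~r | ((q | r) -> (r <-> s))   [eliminate ->]
⇔ ~~~r | ~(q | r) | (r <-> s)   [eliminate ->]
⇔ ~~~r | ~(q | r) | ((r -> s) & (s -> r))   [eliminate <->]
⇔ ~~~r | ~(q | r) | ((~r | s) & (s -> r))   [eliminate ->]
⇔ ~~~r | ~(q | r) | ((~r | s) & (~s | r))   [eliminate ->]
⇔ ~r | ~(q | r) | ((~r | s) & (~s | r))   [double negation]
⇔ ~r | (~q & ~r) | ((~r | s) & (~s | r))   [De Morgan]
⇔ ~r | (~q & ~r) | (~r & ~s) | (~r & r) | (s & ~s) | (s & r)   [distribute & over |]
⇔ ~r | (s & r)   [simplify]

~r | (s & r)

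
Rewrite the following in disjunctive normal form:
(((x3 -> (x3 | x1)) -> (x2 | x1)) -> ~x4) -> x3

(x2 & x4) | (x1 & x4) | x3

(((x3 -> (x3 | x1)) -> (x2 | x1)) -> ~x4) -> x3
= ~(((x3 -> (x3 | x1)) -> (x2 | x1)) -> ~x4) | x3   [eliminate ->]
= ~(~((x3 -> (x3 | x1)) -> (x2 | x1)) | ~x4) | x3   [eliminate ->]
= ~(~(~(x3 -> (x3 | x1)) | x2 | x1) | ~x4) | x3   [eliminate ->]
= ~(~(~(~x3 | x3 | x1) | x2 | x1) | ~x4) | x3   [eliminate ->]
= (~~(~(~x3 | x3 | x1) | x2 | x1) & ~~x4) | x3   [De Morgan]
= ((~(~x3 | x3 | x1) | x2 | x1) & ~~x4) | x3   [double negation]
= (((~~x3 & ~x3 & ~x1) | x2 | x1) & ~~x4) | x3   [De Morgan]
= (((x3 & ~x3 & ~x1) | x2 | x1) & ~~x4) | x3   [double negation]
= (((x3 & ~x3 & ~x1) | x2 | x1) & x4) | x3   [double negation]
= (x3 & ~x3 & ~x1 & x4) | (x2 & x4) | (x1 & x4) | x3   [distribute & over |]
= (x2 & x4) | (x1 & x4) | x3   [simplify]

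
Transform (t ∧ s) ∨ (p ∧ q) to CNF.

(t ∨ p) ∧ (t ∨ q) ∧ (s ∨ p) ∧ (s ∨ q)

(t ∧ s) ∨ (p ∧ q)
⇔ (t ∨ p) ∧ (t ∨ q) ∧ (s ∨ p) ∧ (s ∨ q)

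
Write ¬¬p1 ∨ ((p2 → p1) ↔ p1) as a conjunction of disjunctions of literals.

p1 ∨ p2

¬¬p1 ∨ ((p2 → p1) ↔ p1)
≡ ¬¬p1 ∨ (((p2 → p1) → p1) ∧ (p1 → (p2 → p1)))   [eliminate ↔]
≡ ¬¬p1 ∨ ((¬(p2 → p1) ∨ p1) ∧ (p1 → (p2 → p1)))   [eliminate →]
≡ ¬¬p1 ∨ ((¬(¬p2 ∨ p1) ∨ p1) ∧ (p1 → (p2 → p1)))   [eliminate →]
≡ ¬¬p1 ∨ ((¬(¬p2 ∨ p1) ∨ p1) ∧ (¬p1 ∨ (p2 → p1)))   [eliminate →]
≡ ¬¬p1 ∨ ((¬(¬p2 ∨ p1) ∨ p1) ∧ (¬p1 ∨ ¬p2 ∨ p1))   [eliminate →]
≡ p1 ∨ ((¬(¬p2 ∨ p1) ∨ p1) ∧ (¬p1 ∨ ¬p2 ∨ p1))   [double negation]
≡ p1 ∨ (((¬¬p2 ∧ ¬p1) ∨ p1) ∧ (¬p1 ∨ ¬p2 ∨ p1))   [De Morgan]
≡ p1 ∨ (((p2 ∧ ¬p1) ∨ p1) ∧ (¬p1 ∨ ¬p2 ∨ p1))   [double negation]
≡ (p1 ∨ p2 ∨ p1) ∧ (p1 ∨ ¬p1 ∨ p1) ∧ (p1 ∨ ¬p1 ∨ ¬p2 ∨ p1)   [distribute ∨ over ∧]
≡ p1 ∨ p2   [simplify]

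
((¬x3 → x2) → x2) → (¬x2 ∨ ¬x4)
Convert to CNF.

¬x2 ∨ ¬x4

((¬x3 → x2) → x2) → (¬x2 ∨ ¬x4)
⇔ ¬((¬x3 → x2) → x2) ∨ ¬x2 ∨ ¬x4   — eliminate →
⇔ ¬(¬(¬x3 → x2) ∨ x2) ∨ ¬x2 ∨ ¬x4   — eliminate →
⇔ ¬(¬(¬¬x3 ∨ x2) ∨ x2) ∨ ¬x2 ∨ ¬x4   — eliminate →
⇔ (¬¬(¬¬x3 ∨ x2) ∧ ¬x2) ∨ ¬x2 ∨ ¬x4   — De Morgan
⇔ ((¬¬x3 ∨ x2) ∧ ¬x2) ∨ ¬x2 ∨ ¬x4   — double negation
⇔ ((x3 ∨ x2) ∧ ¬x2) ∨ ¬x2 ∨ ¬x4   — double negation
⇔ (x3 ∨ x2 ∨ ¬x2 ∨ ¬x4) ∧ (¬x2 ∨ ¬x2 ∨ ¬x4)   — distribute ∨ over ∧
⇔ ¬x2 ∨ ¬x4   — simplify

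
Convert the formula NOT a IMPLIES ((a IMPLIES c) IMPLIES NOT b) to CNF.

a OR NOT b

NOT a IMPLIES ((a IMPLIES c) IMPLIES NOT b)
≡ NOT NOT a OR ((a IMPLIES c) IMPLIES NOT b)   [eliminate IMPLIES]
≡ NOT NOT a OR NOT (a IMPLIES c) OR NOT b   [eliminate IMPLIES]
≡ NOT NOT a OR NOT (NOT a OR c) OR NOT b   [eliminate IMPLIES]
≡ a OR NOT (NOT a OR c) OR NOT b   [double negation]
≡ a OR (NOT NOT a AND NOT c) OR NOT b   [De Morgan]
≡ a OR (a AND NOT c) OR NOT b   [double negation]
≡ (a OR a OR NOT b) AND (a OR NOT c OR NOT b)   [distribute OR over AND]
≡ a OR NOT b   [simplify]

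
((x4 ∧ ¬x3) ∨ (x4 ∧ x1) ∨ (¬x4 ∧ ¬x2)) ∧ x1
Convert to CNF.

((x4 ∧ ¬x3) ∨ (x4 ∧ x1) ∨ (¬x4 ∧ ¬x2)) ∧ x1
= (x4 ∨ x4 ∨ ¬x4) ∧ (x4 ∨ x4 ∨ ¬x2) ∧ (x4 ∨ x1 ∨ ¬x4) ∧ (x4 ∨ x1 ∨ ¬x2) ∧ (¬x3 ∨ x4 ∨ ¬x4) ∧ (¬x3 ∨ x4 ∨ ¬x2) ∧ (¬x3 ∨ x1 ∨ ¬x4) ∧ (¬x3 ∨ x1 ∨ ¬x2) ∧ x1
= (x4 ∨ ¬x2) ∧ x1

(x4 ∨ ¬x2) ∧ x1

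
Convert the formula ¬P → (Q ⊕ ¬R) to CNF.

(P ∨ Q ∨ ¬R) ∧ (P ∨ ¬Q ∨ R)

¬P → (Q ⊕ ¬R)
≡ ¬¬P ∨ (Q ⊕ ¬R)   — eliminate →
≡ ¬¬P ∨ ((Q ∨ ¬R) ∧ ¬(Q ∧ ¬R))   — expand ⊕
≡ P ∨ ((Q ∨ ¬R) ∧ ¬(Q ∧ ¬R))   — double negation
≡ P ∨ ((Q ∨ ¬R) ∧ (¬Q ∨ ¬¬R))   — De Morgan
≡ P ∨ ((Q ∨ ¬R) ∧ (¬Q ∨ R))   — double negation
≡ (P ∨ Q ∨ ¬R) ∧ (P ∨ ¬Q ∨ R)   — distribute ∨ over ∧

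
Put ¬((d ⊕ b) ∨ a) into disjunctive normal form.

¬((d ⊕ b) ∨ a)
≡ ¬(d ∧ ¬b ∨ ¬d ∧ b ∨ a)   — expand ⊕
≡ ¬(d ∧ ¬b) ∧ ¬(¬d ∧ b) ∧ ¬a   — De Morgan
≡ (¬d ∨ ¬¬b) ∧ ¬(¬d ∧ b) ∧ ¬a   — De Morgan
≡ (¬d ∨ b) ∧ ¬(¬d ∧ b) ∧ ¬a   — double negation
≡ (¬d ∨ b) ∧ (¬¬d ∨ ¬b) ∧ ¬a   — De Morgan
≡ (¬d ∨ b) ∧ (d ∨ ¬b) ∧ ¬a   — double negation
≡ ¬d ∧ d ∧ ¬a ∨ ¬d ∧ ¬b ∧ ¬a ∨ b ∧ d ∧ ¬a ∨ b ∧ ¬b ∧ ¬a   — distribute ∧ over ∨
≡ ¬d ∧ ¬b ∧ ¬a ∨ b ∧ d ∧ ¬a   — simplify

¬d ∧ ¬b ∧ ¬a ∨ b ∧ d ∧ ¬a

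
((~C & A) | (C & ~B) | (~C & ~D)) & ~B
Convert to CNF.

((~C & A) | (C & ~B) | (~C & ~D)) & ~B
≡ (~C | C | ~C) & (~C | C | ~D) & (~C | ~B | ~C) & (~C | ~B | ~D) & (A | C | ~C) & (A | C | ~D) & (A | ~B | ~C) & (A | ~B | ~D) & ~B   [distribute | over &]
≡ (A | C | ~D) & ~B   [simplify]

(A | C | ~D) & ~B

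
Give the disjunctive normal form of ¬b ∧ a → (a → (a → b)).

b ∨ ¬a

¬b ∧ a → (a → (a → b))
≡ ¬(¬b ∧ a) ∨ (a → (a → b))   (eliminate →)
≡ ¬(¬b ∧ a) ∨ ¬a ∨ (a → b)   (eliminate →)
≡ ¬(¬b ∧ a) ∨ ¬a ∨ ¬a ∨ b   (eliminate →)
≡ ¬¬b ∨ ¬a ∨ ¬a ∨ ¬a ∨ b   (De Morgan)
≡ b ∨ ¬a ∨ ¬a ∨ ¬a ∨ b   (double negation)
≡ b ∨ ¬a   (simplify)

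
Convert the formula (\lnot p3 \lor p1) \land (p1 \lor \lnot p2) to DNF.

(\lnot p3 \lor p1) \land (p1 \lor \lnot p2)
≡ (\lnot p3 \land p1) \lor (\lnot p3 \land \lnot p2) \lor (p1 \land p1) \lor (p1 \land \lnot p2)   [distribute \land over \lor]
≡ (\lnot p3 \land \lnot p2) \lor p1   [simplify]

(\lnot p3 \land \lnot p2) \lor p1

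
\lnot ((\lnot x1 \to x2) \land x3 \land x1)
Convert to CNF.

\lnot ((\lnot x1 \to x2) \land x3 \land x1)
≡ \lnot ((\lnot \lnot x1 \lor x2) \land x3 \land x1)   [eliminate \to]
≡ \lnot (\lnot \lnot x1 \lor x2) \lor \lnot x3 \lor \lnot x1   [De Morgan]
≡ (\lnot \lnot \lnot x1 \land \lnot x2) \lor \lnot x3 \lor \lnot x1   [De Morgan]
≡ (\lnot x1 \land \lnot x2) \lor \lnot x3 \lor \lnot x1   [double negation]
≡ (\lnot x1 \lor \lnot x3 \lor \lnot x1) \land (\lnot x2 \lor \lnot x3 \lor \lnot x1)   [distribute \lor over \land]
≡ \lnot x1 \lor \lnot x3   [simplify]

\lnot x1 \lor \lnot x3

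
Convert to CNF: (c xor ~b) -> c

(c xor ~b) -> c
⇔ ~(c xor ~b) | c   — eliminate ->
⇔ ~((c | ~b) & ~(c & ~b)) | c   — expand xor
⇔ ~(c | ~b) | ~~(c & ~b) | c   — De Morgan
⇔ (~c & ~~b) | ~~(c & ~b) | c   — De Morgan
⇔ (~c & b) | ~~(c & ~b) | c   — double negation
⇔ (~c & b) | (c & ~b) | c   — double negation
⇔ (~c | c | c) & (~c | ~b | c) & (b | c | c) & (b | ~b | c)   — distribute | over &
⇔ b | c   — simplify

b | c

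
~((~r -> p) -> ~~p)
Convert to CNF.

~((~r -> p) -> ~~p)
= ~(~(~r -> p) | ~~p)   (eliminate ->)
= ~(~(~~r | p) | ~~p)   (eliminate ->)
= ~~(~~r | p) & ~~~p   (De Morgan)
= (~~r | p) & ~~~p   (double negation)
= (r | p) & ~~~p   (double negation)
= (r | p) & ~p   (double negation)

(r | p) & ~p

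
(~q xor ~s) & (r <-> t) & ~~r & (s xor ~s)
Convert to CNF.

(~q | ~s) & (q | s) & (~r | t) & r

(~q xor ~s) & (r <-> t) & ~~r & (s xor ~s)
= (~q | ~s) & ~(~q & ~s) & (r <-> t) & ~~r & (s xor ~s)   [expand xor]
= (~q | ~s) & ~(~q & ~s) & (r -> t) & (t -> r) & ~~r & (s xor ~s)   [eliminate <->]
= (~q | ~s) & ~(~q & ~s) & (~r | t) & (t -> r) & ~~r & (s xor ~s)   [eliminate ->]
= (~q | ~s) & ~(~q & ~s) & (~r | t) & (~t | r) & ~~r & (s xor ~s)   [eliminate ->]
= (~q | ~s) & ~(~q & ~s) & (~r | t) & (~t | r) & ~~r & (s | ~s) & ~(s & ~s)   [expand xor]
= (~q | ~s) & (~~q | ~~s) & (~r | t) & (~t | r) & ~~r & (s | ~s) & ~(s & ~s)   [De Morgan]
= (~q | ~s) & (q | ~~s) & (~r | t) & (~t | r) & ~~r & (s | ~s) & ~(s & ~s)   [double negation]
= (~q | ~s) & (q | s) & (~r | t) & (~t | r) & ~~r & (s | ~s) & ~(s & ~s)   [double negation]
= (~q | ~s) & (q | s) & (~r | t) & (~t | r) & r & (s | ~s) & ~(s & ~s)   [double negation]
= (~q | ~s) & (q | s) & (~r | t) & (~t | r) & r & (s | ~s) & (~s | ~~s)   [De Morgan]
= (~q | ~s) & (q | s) & (~r | t) & (~t | r) & r & (s | ~s) & (~s | s)   [double negation]
= (~q | ~s) & (q | s) & (~r | t) & r   [simplify]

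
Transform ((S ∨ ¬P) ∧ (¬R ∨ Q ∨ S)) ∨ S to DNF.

S ∨ (¬P ∧ ¬R) ∨ (¬P ∧ Q)

((S ∨ ¬P) ∧ (¬R ∨ Q ∨ S)) ∨ S
= (S ∧ ¬R) ∨ (S ∧ Q) ∨ (S ∧ S) ∨ (¬P ∧ ¬R) ∨ (¬P ∧ Q) ∨ (¬P ∧ S) ∨ S   [distribute ∧ over ∨]
= S ∨ (¬P ∧ ¬R) ∨ (¬P ∧ Q)   [simplify]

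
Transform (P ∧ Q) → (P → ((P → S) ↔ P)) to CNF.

(P ∧ Q) → (P → ((P → S) ↔ P))
≡ ¬(P ∧ Q) ∨ (P → ((P → S) ↔ P))   [eliminate →]
≡ ¬(P ∧ Q) ∨ ¬P ∨ ((P → S) ↔ P)   [eliminate →]
≡ ¬(P ∧ Q) ∨ ¬P ∨ (((P → S) → P) ∧ (P → (P → S)))   [eliminate ↔]
≡ ¬(P ∧ Q) ∨ ¬P ∨ ((¬(P → S) ∨ P) ∧ (P → (P → S)))   [eliminate →]
≡ ¬(P ∧ Q) ∨ ¬P ∨ ((¬(¬P ∨ S) ∨ P) ∧ (P → (P → S)))   [eliminate →]
≡ ¬(P ∧ Q) ∨ ¬P ∨ ((¬(¬P ∨ S) ∨ P) ∧ (¬P ∨ (P → S)))   [eliminate →]
≡ ¬(P ∧ Q) ∨ ¬P ∨ ((¬(¬P ∨ S) ∨ P) ∧ (¬P ∨ ¬P ∨ S))   [eliminate →]
≡ ¬P ∨ ¬Q ∨ ¬P ∨ ((¬(¬P ∨ S) ∨ P) ∧ (¬P ∨ ¬P ∨ S))   [De Morgan]
≡ ¬P ∨ ¬Q ∨ ¬P ∨ (((¬¬P ∧ ¬S) ∨ P) ∧ (¬P ∨ ¬P ∨ S))   [De Morgan]
≡ ¬P ∨ ¬Q ∨ ¬P ∨ (((P ∧ ¬S) ∨ P) ∧ (¬P ∨ ¬P ∨ S))   [double negation]
≡ (¬P ∨ ¬Q ∨ ¬P ∨ P ∨ P) ∧ (¬P ∨ ¬Q ∨ ¬P ∨ ¬S ∨ P) ∧ (¬P ∨ ¬Q ∨ ¬P ∨ ¬P ∨ ¬P ∨ S)   [distribute ∨ over ∧]
≡ ¬P ∨ ¬Q ∨ S   [simplify]

¬P ∨ ¬Q ∨ S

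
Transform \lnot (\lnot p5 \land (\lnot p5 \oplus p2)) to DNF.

p5 \lor (p2 \land \lnot p5)

\lnot (\lnot p5 \land (\lnot p5 \oplus p2))
≡ \lnot (\lnot p5 \land ((\lnot p5 \land \lnot p2) \lor (\lnot \lnot p5 \land p2)))   [expand \oplus]
≡ \lnot \lnot p5 \lor \lnot ((\lnot p5 \land \lnot p2) \lor (\lnot \lnot p5 \land p2))   [De Morgan]
≡ p5 \lor \lnot ((\lnot p5 \land \lnot p2) \lor (\lnot \lnot p5 \land p2))   [double negation]
≡ p5 \lor (\lnot (\lnot p5 \land \lnot p2) \land \lnot (\lnot \lnot p5 \land p2))   [De Morgan]
≡ p5 \lor ((\lnot \lnot p5 \lor \lnot \lnot p2) \land \lnot (\lnot \lnot p5 \land p2))   [De Morgan]
≡ p5 \lor ((p5 \lor \lnot \lnot p2) \land \lnot (\lnot \lnot p5 \land p2))   [double negation]
≡ p5 \lor ((p5 \lor p2) \land \lnot (\lnot \lnot p5 \land p2))   [double negation]
≡ p5 \lor ((p5 \lor p2) \land (\lnot \lnot \lnot p5 \lor \lnot p2))   [De Morgan]
≡ p5 \lor ((p5 \lor p2) \land (\lnot p5 \lor \lnot p2))   [double negation]
≡ p5 \lor (p5 \land \lnot p5) \lor (p5 \land \lnot p2) \lor (p2 \land \lnot p5) \lor (p2 \land \lnot p2)   [distribute \land over \lor]
≡ p5 \lor (p2 \land \lnot p5)   [simplify]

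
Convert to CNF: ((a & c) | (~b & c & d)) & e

((a & c) | (~b & c & d)) & e
≡ (a | ~b) & (a | c) & (a | d) & (c | ~b) & (c | c) & (c | d) & e   [distribute | over &]
≡ (a | ~b) & (a | d) & c & e   [simplify]

(a | ~b) & (a | d) & c & e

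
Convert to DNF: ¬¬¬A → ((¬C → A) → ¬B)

¬¬¬A → ((¬C → A) → ¬B)
≡ ¬¬¬¬A ∨ ((¬C → A) → ¬B)
≡ ¬¬¬¬A ∨ ¬(¬C → A) ∨ ¬B
≡ ¬¬¬¬A ∨ ¬(¬¬C ∨ A) ∨ ¬B
≡ ¬¬A ∨ ¬(¬¬C ∨ A) ∨ ¬B
≡ A ∨ ¬(¬¬C ∨ A) ∨ ¬B
≡ A ∨ (¬¬¬C ∧ ¬A) ∨ ¬B
≡ A ∨ (¬C ∧ ¬A) ∨ ¬B

A ∨ (¬C ∧ ¬A) ∨ ¬B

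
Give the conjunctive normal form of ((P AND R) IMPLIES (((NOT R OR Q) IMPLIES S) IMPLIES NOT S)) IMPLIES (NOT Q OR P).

((P AND R) IMPLIES (((NOT R OR Q) IMPLIES S) IMPLIES NOT S)) IMPLIES (NOT Q OR P)
= NOT ((P AND R) IMPLIES (((NOT R OR Q) IMPLIES S) IMPLIES NOT S)) OR NOT Q OR P
= NOT (NOT (P AND R) OR (((NOT R OR Q) IMPLIES S) IMPLIES NOT S)) OR NOT Q OR P
= NOT (NOT (P AND R) OR NOT ((NOT R OR Q) IMPLIES S) OR NOT S) OR NOT Q OR P
= NOT (NOT (P AND R) OR NOT (NOT (NOT R OR Q) OR S) OR NOT S) OR NOT Q OR P
= (NOT NOT (P AND R) AND NOT NOT (NOT (NOT R OR Q) OR S) AND NOT NOT S) OR NOT Q OR P
= (P AND R AND NOT NOT (NOT (NOT R OR Q) OR S) AND NOT NOT S) OR NOT Q OR P
= (P AND R AND (NOT (NOT R OR Q) OR S) AND NOT NOT S) OR NOT Q OR P
= (P AND R AND ((NOT NOT R AND NOT Q) OR S) AND NOT NOT S) OR NOT Q OR P
= (P AND R AND ((R AND NOT Q) OR S) AND NOT NOT S) OR NOT Q OR P
= (P AND R AND ((R AND NOT Q) OR S) AND S) OR NOT Q OR P
= (P OR NOT Q OR P) AND (R OR NOT Q OR P) AND (R OR S OR NOT Q OR P) AND (NOT Q OR S OR NOT Q OR P) AND (S OR NOT Q OR P)
= P OR NOT Q

P OR NOT Q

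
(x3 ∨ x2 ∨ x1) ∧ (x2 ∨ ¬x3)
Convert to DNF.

(x3 ∨ x2 ∨ x1) ∧ (x2 ∨ ¬x3)
≡ (x3 ∧ x2) ∨ (x3 ∧ ¬x3) ∨ (x2 ∧ x2) ∨ (x2 ∧ ¬x3) ∨ (x1 ∧ x2) ∨ (x1 ∧ ¬x3)
≡ x2 ∨ (x1 ∧ ¬x3)

x2 ∨ (x1 ∧ ¬x3)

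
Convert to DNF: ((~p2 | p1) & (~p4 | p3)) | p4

((~p2 | p1) & (~p4 | p3)) | p4
⇔ (~p2 & ~p4) | (~p2 & p3) | (p1 & ~p4) | (p1 & p3) | p4   [distribute & over |]

(~p2 & ~p4) | (~p2 & p3) | (p1 & ~p4) | (p1 & p3) | p4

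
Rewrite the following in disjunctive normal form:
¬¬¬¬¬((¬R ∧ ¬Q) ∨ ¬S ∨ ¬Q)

¬¬¬¬¬((¬R ∧ ¬Q) ∨ ¬S ∨ ¬Q)
≡ ¬¬¬((¬R ∧ ¬Q) ∨ ¬S ∨ ¬Q)
≡ ¬((¬R ∧ ¬Q) ∨ ¬S ∨ ¬Q)
≡ ¬(¬R ∧ ¬Q) ∧ ¬¬S ∧ ¬¬Q
≡ (¬¬R ∨ ¬¬Q) ∧ ¬¬S ∧ ¬¬Q
≡ (R ∨ ¬¬Q) ∧ ¬¬S ∧ ¬¬Q
≡ (R ∨ Q) ∧ ¬¬S ∧ ¬¬Q
≡ (R ∨ Q) ∧ S ∧ ¬¬Q
≡ (R ∨ Q) ∧ S ∧ Q
≡ (R ∧ S ∧ Q) ∨ (Q ∧ S ∧ Q)
≡ Q ∧ S

Q ∧ S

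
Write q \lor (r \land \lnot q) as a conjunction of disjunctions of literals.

q \lor (r \land \lnot q)
≡ (q \lor r) \land (q \lor \lnot q)   [distribute \lor over \land]
≡ q \lor r   [simplify]

q \lor r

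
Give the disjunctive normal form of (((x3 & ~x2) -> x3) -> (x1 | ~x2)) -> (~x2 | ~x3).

(((x3 & ~x2) -> x3) -> (x1 | ~x2)) -> (~x2 | ~x3)
≡ ~(((x3 & ~x2) -> x3) -> (x1 | ~x2)) | ~x2 | ~x3
≡ ~(~((x3 & ~x2) -> x3) | x1 | ~x2) | ~x2 | ~x3
≡ ~(~(~(x3 & ~x2) | x3) | x1 | ~x2) | ~x2 | ~x3
≡ (~~(~(x3 & ~x2) | x3) & ~x1 & ~~x2) | ~x2 | ~x3
≡ ((~(x3 & ~x2) | x3) & ~x1 & ~~x2) | ~x2 | ~x3
≡ ((~x3 | ~~x2 | x3) & ~x1 & ~~x2) | ~x2 | ~x3
≡ ((~x3 | x2 | x3) & ~x1 & ~~x2) | ~x2 | ~x3
≡ ((~x3 | x2 | x3) & ~x1 & x2) | ~x2 | ~x3
≡ (~x3 & ~x1 & x2) | (x2 & ~x1 & x2) | (x3 & ~x1 & x2) | ~x2 | ~x3
≡ (x2 & ~x1) | ~x2 | ~x3

(x2 & ~x1) | ~x2 | ~x3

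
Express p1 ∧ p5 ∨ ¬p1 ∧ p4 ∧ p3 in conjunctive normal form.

p1 ∧ p5 ∨ ¬p1 ∧ p4 ∧ p3
= (p1 ∨ ¬p1) ∧ (p1 ∨ p4) ∧ (p1 ∨ p3) ∧ (p5 ∨ ¬p1) ∧ (p5 ∨ p4) ∧ (p5 ∨ p3)   (distribute ∨ over ∧)
= (p1 ∨ p4) ∧ (p1 ∨ p3) ∧ (p5 ∨ ¬p1) ∧ (p5 ∨ p4) ∧ (p5 ∨ p3)   (simplify)

(p1 ∨ p4) ∧ (p1 ∨ p3) ∧ (p5 ∨ ¬p1) ∧ (p5 ∨ p4) ∧ (p5 ∨ p3)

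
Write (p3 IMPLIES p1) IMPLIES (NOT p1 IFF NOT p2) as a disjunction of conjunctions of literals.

(p3 IMPLIES p1) IMPLIES (NOT p1 IFF NOT p2)
= NOT (p3 IMPLIES p1) OR (NOT p1 IFF NOT p2)   [eliminate IMPLIES]
= NOT (NOT p3 OR p1) OR (NOT p1 IFF NOT p2)   [eliminate IMPLIES]
= NOT (NOT p3 OR p1) OR ((NOT p1 IMPLIES NOT p2) AND (NOT p2 IMPLIES NOT p1))   [eliminate IFF]
= NOT (NOT p3 OR p1) OR ((NOT NOT p1 OR NOT p2) AND (NOT p2 IMPLIES NOT p1))   [eliminate IMPLIES]
= NOT (NOT p3 OR p1) OR ((NOT NOT p1 OR NOT p2) AND (NOT NOT p2 OR NOT p1))   [eliminate IMPLIES]
= (NOT NOT p3 AND NOT p1) OR ((NOT NOT p1 OR NOT p2) AND (NOT NOT p2 OR NOT p1))   [De Morgan]
= (p3 AND NOT p1) OR ((NOT NOT p1 OR NOT p2) AND (NOT NOT p2 OR NOT p1))   [double negation]
= (p3 AND NOT p1) OR ((p1 OR NOT p2) AND (NOT NOT p2 OR NOT p1))   [double negation]
= (p3 AND NOT p1) OR ((p1 OR NOT p2) AND (p2 OR NOT p1))   [double negation]
= (p3 AND NOT p1) OR (p1 AND p2) OR (p1 AND NOT p1) OR (NOT p2 AND p2) OR (NOT p2 AND NOT p1)   [distribute AND over OR]
= (p3 AND NOT p1) OR (p1 AND p2) OR (NOT p2 AND NOT p1)   [simplify]

(p3 AND NOT p1) OR (p1 AND p2) OR (NOT p2 AND NOT p1)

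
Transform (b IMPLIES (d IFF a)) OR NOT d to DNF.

(b IMPLIES (d IFF a)) OR NOT d
= NOT b OR (d IFF a) OR NOT d
= NOT b OR ((d IMPLIES a) AND (a IMPLIES d)) OR NOT d
= NOT b OR ((NOT d OR a) AND (a IMPLIES d)) OR NOT d
= NOT b OR ((NOT d OR a) AND (NOT a OR d)) OR NOT d
= NOT b OR (NOT d AND NOT a) OR (NOT d AND d) OR (a AND NOT a) OR (a AND d) OR NOT d
= NOT b OR (a AND d) OR NOT d

NOT b OR (a AND d) OR NOT d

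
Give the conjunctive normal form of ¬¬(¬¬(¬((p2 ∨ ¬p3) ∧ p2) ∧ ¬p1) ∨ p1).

¬p2 ∨ p1

¬¬(¬¬(¬((p2 ∨ ¬p3) ∧ p2) ∧ ¬p1) ∨ p1)
⇔ ¬¬(¬((p2 ∨ ¬p3) ∧ p2) ∧ ¬p1) ∨ p1
⇔ (¬((p2 ∨ ¬p3) ∧ p2) ∧ ¬p1) ∨ p1
⇔ ((¬(p2 ∨ ¬p3) ∨ ¬p2) ∧ ¬p1) ∨ p1
⇔ (((¬p2 ∧ ¬¬p3) ∨ ¬p2) ∧ ¬p1) ∨ p1
⇔ (((¬p2 ∧ p3) ∨ ¬p2) ∧ ¬p1) ∨ p1
⇔ (¬p2 ∨ ¬p2 ∨ p1) ∧ (p3 ∨ ¬p2 ∨ p1) ∧ (¬p1 ∨ p1)
⇔ ¬p2 ∨ p1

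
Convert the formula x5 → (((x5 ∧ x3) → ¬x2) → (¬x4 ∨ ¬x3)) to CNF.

¬x5 ∨ x2 ∨ ¬x4 ∨ ¬x3

x5 → (((x5 ∧ x3) → ¬x2) → (¬x4 ∨ ¬x3))
≡ ¬x5 ∨ (((x5 ∧ x3) → ¬x2) → (¬x4 ∨ ¬x3))   (eliminate →)
≡ ¬x5 ∨ ¬((x5 ∧ x3) → ¬x2) ∨ ¬x4 ∨ ¬x3   (eliminate →)
≡ ¬x5 ∨ ¬(¬(x5 ∧ x3) ∨ ¬x2) ∨ ¬x4 ∨ ¬x3   (eliminate →)
≡ ¬x5 ∨ (¬¬(x5 ∧ x3) ∧ ¬¬x2) ∨ ¬x4 ∨ ¬x3   (De Morgan)
≡ ¬x5 ∨ (x5 ∧ x3 ∧ ¬¬x2) ∨ ¬x4 ∨ ¬x3   (double negation)
≡ ¬x5 ∨ (x5 ∧ x3 ∧ x2) ∨ ¬x4 ∨ ¬x3   (double negation)
≡ (¬x5 ∨ x5 ∨ ¬x4 ∨ ¬x3) ∧ (¬x5 ∨ x3 ∨ ¬x4 ∨ ¬x3) ∧ (¬x5 ∨ x2 ∨ ¬x4 ∨ ¬x3)   (distribute ∨ over ∧)
≡ ¬x5 ∨ x2 ∨ ¬x4 ∨ ¬x3   (simplify)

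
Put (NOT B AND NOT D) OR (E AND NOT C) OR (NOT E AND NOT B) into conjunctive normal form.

(NOT B AND NOT D) OR (E AND NOT C) OR (NOT E AND NOT B)
= (NOT B OR E OR NOT E) AND (NOT B OR E OR NOT B) AND (NOT B OR NOT C OR NOT E) AND (NOT B OR NOT C OR NOT B) AND (NOT D OR E OR NOT E) AND (NOT D OR E OR NOT B) AND (NOT D OR NOT C OR NOT E) AND (NOT D OR NOT C OR NOT B)   [distribute OR over AND]
= (NOT B OR E) AND (NOT B OR NOT C) AND (NOT D OR NOT C OR NOT E)   [simplify]

(NOT B OR E) AND (NOT B OR NOT C) AND (NOT D OR NOT C OR NOT E)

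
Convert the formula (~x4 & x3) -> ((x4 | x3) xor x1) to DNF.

(~x4 & x3) -> ((x4 | x3) xor x1)
≡ ~(~x4 & x3) | ((x4 | x3) xor x1)   [eliminate ->]
≡ ~(~x4 & x3) | ((x4 | x3) & ~x1) | (~(x4 | x3) & x1)   [expand xor]
≡ ~~x4 | ~x3 | ((x4 | x3) & ~x1) | (~(x4 | x3) & x1)   [De Morgan]
≡ x4 | ~x3 | ((x4 | x3) & ~x1) | (~(x4 | x3) & x1)   [double negation]
≡ x4 | ~x3 | ((x4 | x3) & ~x1) | (~x4 & ~x3 & x1)   [De Morgan]
≡ x4 | ~x3 | (x4 & ~x1) | (x3 & ~x1) | (~x4 & ~x3 & x1)   [distribute & over |]
≡ x4 | ~x3 | (x3 & ~x1)   [simplify]

x4 | ~x3 | (x3 & ~x1)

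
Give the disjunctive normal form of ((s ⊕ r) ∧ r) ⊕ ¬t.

((s ⊕ r) ∧ r) ⊕ ¬t
= ((s ⊕ r) ∧ r ∧ ¬¬t) ∨ (¬((s ⊕ r) ∧ r) ∧ ¬t)   [expand ⊕]
= (((s ∧ ¬r) ∨ (¬s ∧ r)) ∧ r ∧ ¬¬t) ∨ (¬((s ⊕ r) ∧ r) ∧ ¬t)   [expand ⊕]
= (((s ∧ ¬r) ∨ (¬s ∧ r)) ∧ r ∧ ¬¬t) ∨ (¬(((s ∧ ¬r) ∨ (¬s ∧ r)) ∧ r) ∧ ¬t)   [expand ⊕]
= (((s ∧ ¬r) ∨ (¬s ∧ r)) ∧ r ∧ t) ∨ (¬(((s ∧ ¬r) ∨ (¬s ∧ r)) ∧ r) ∧ ¬t)   [double negation]
= (((s ∧ ¬r) ∨ (¬s ∧ r)) ∧ r ∧ t) ∨ ((¬((s ∧ ¬r) ∨ (¬s ∧ r)) ∨ ¬r) ∧ ¬t)   [De Morgan]
= (((s ∧ ¬r) ∨ (¬s ∧ r)) ∧ r ∧ t) ∨ (((¬(s ∧ ¬r) ∧ ¬(¬s ∧ r)) ∨ ¬r) ∧ ¬t)   [De Morgan]
= (((s ∧ ¬r) ∨ (¬s ∧ r)) ∧ r ∧ t) ∨ ((((¬s ∨ ¬¬r) ∧ ¬(¬s ∧ r)) ∨ ¬r) ∧ ¬t)   [De Morgan]
= (((s ∧ ¬r) ∨ (¬s ∧ r)) ∧ r ∧ t) ∨ ((((¬s ∨ r) ∧ ¬(¬s ∧ r)) ∨ ¬r) ∧ ¬t)   [double negation]
= (((s ∧ ¬r) ∨ (¬s ∧ r)) ∧ r ∧ t) ∨ ((((¬s ∨ r) ∧ (¬¬s ∨ ¬r)) ∨ ¬r) ∧ ¬t)   [De Morgan]
= (((s ∧ ¬r) ∨ (¬s ∧ r)) ∧ r ∧ t) ∨ ((((¬s ∨ r) ∧ (s ∨ ¬r)) ∨ ¬r) ∧ ¬t)   [double negation]
= (s ∧ ¬r ∧ r ∧ t) ∨ (¬s ∧ r ∧ r ∧ t) ∨ (¬s ∧ s ∧ ¬t) ∨ (¬s ∧ ¬r ∧ ¬t) ∨ (r ∧ s ∧ ¬t) ∨ (r ∧ ¬r ∧ ¬t) ∨ (¬r ∧ ¬t)   [distribute ∧ over ∨]
= (¬s ∧ r ∧ t) ∨ (r ∧ s ∧ ¬t) ∨ (¬r ∧ ¬t)   [simplify]

(¬s ∧ r ∧ t) ∨ (r ∧ s ∧ ¬t) ∨ (¬r ∧ ¬t)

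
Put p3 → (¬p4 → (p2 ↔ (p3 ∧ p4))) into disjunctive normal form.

¬p3 ∨ p4 ∨ (¬p2 ∧ ¬p4)

p3 → (¬p4 → (p2 ↔ (p3 ∧ p4)))
≡ ¬p3 ∨ (¬p4 → (p2 ↔ (p3 ∧ p4)))   — eliminate →
≡ ¬p3 ∨ ¬¬p4 ∨ (p2 ↔ (p3 ∧ p4))   — eliminate →
≡ ¬p3 ∨ ¬¬p4 ∨ ((p2 → (p3 ∧ p4)) ∧ ((p3 ∧ p4) → p2))   — eliminate ↔
≡ ¬p3 ∨ ¬¬p4 ∨ ((¬p2 ∨ (p3 ∧ p4)) ∧ ((p3 ∧ p4) → p2))   — eliminate →
≡ ¬p3 ∨ ¬¬p4 ∨ ((¬p2 ∨ (p3 ∧ p4)) ∧ (¬(p3 ∧ p4) ∨ p2))   — eliminate →
≡ ¬p3 ∨ p4 ∨ ((¬p2 ∨ (p3 ∧ p4)) ∧ (¬(p3 ∧ p4) ∨ p2))   — double negation
≡ ¬p3 ∨ p4 ∨ ((¬p2 ∨ (p3 ∧ p4)) ∧ (¬p3 ∨ ¬p4 ∨ p2))   — De Morgan
≡ ¬p3 ∨ p4 ∨ (¬p2 ∧ ¬p3) ∨ (¬p2 ∧ ¬p4) ∨ (¬p2 ∧ p2) ∨ (p3 ∧ p4 ∧ ¬p3) ∨ (p3 ∧ p4 ∧ ¬p4) ∨ (p3 ∧ p4 ∧ p2)   — distribute ∧ over ∨
≡ ¬p3 ∨ p4 ∨ (¬p2 ∧ ¬p4)   — simplify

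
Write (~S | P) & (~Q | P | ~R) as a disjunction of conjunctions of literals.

(~S | P) & (~Q | P | ~R)
≡ (~S & ~Q) | (~S & P) | (~S & ~R) | (P & ~Q) | (P & P) | (P & ~R)
≡ (~S & ~Q) | (~S & ~R) | P

(~S & ~Q) | (~S & ~R) | P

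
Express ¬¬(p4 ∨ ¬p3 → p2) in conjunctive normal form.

¬¬(p4 ∨ ¬p3 → p2)
= ¬¬(¬(p4 ∨ ¬p3) ∨ p2)
= ¬(p4 ∨ ¬p3) ∨ p2
= ¬p4 ∧ ¬¬p3 ∨ p2
= ¬p4 ∧ p3 ∨ p2
= (¬p4 ∨ p2) ∧ (p3 ∨ p2)

(¬p4 ∨ p2) ∧ (p3 ∨ p2)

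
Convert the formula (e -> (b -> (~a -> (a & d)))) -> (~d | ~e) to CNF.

(b | ~d | ~e) & (~a | ~d | ~e)

(e -> (b -> (~a -> (a & d)))) -> (~d | ~e)
≡ ~(e -> (b -> (~a -> (a & d)))) | ~d | ~e   [eliminate ->]
≡ ~(~e | (b -> (~a -> (a & d)))) | ~d | ~e   [eliminate ->]
≡ ~(~e | ~b | (~a -> (a & d))) | ~d | ~e   [eliminate ->]
≡ ~(~e | ~b | ~~a | (a & d)) | ~d | ~e   [eliminate ->]
≡ (~~e & ~~b & ~~~a & ~(a & d)) | ~d | ~e   [De Morgan]
≡ (e & ~~b & ~~~a & ~(a & d)) | ~d | ~e   [double negation]
≡ (e & b & ~~~a & ~(a & d)) | ~d | ~e   [double negation]
≡ (e & b & ~a & ~(a & d)) | ~d | ~e   [double negation]
≡ (e & b & ~a & (~a | ~d)) | ~d | ~e   [De Morgan]
≡ (e | ~d | ~e) & (b | ~d | ~e) & (~a | ~d | ~e) & (~a | ~d | ~d | ~e)   [distribute | over &]
≡ (b | ~d | ~e) & (~a | ~d | ~e)   [simplify]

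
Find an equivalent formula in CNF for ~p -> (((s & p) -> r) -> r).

p | r

~p -> (((s & p) -> r) -> r)
≡ ~~p | (((s & p) -> r) -> r)   — eliminate ->
≡ ~~p | ~((s & p) -> r) | r   — eliminate ->
≡ ~~p | ~(~(s & p) | r) | r   — eliminate ->
≡ p | ~(~(s & p) | r) | r   — double negation
≡ p | (~~(s & p) & ~r) | r   — De Morgan
≡ p | (s & p & ~r) | r   — double negation
≡ (p | s | r) & (p | p | r) & (p | ~r | r)   — distribute | over &
≡ p | r   — simplify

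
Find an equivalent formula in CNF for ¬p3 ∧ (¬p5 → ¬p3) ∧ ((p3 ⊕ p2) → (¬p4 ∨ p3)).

¬p3 ∧ (¬p2 ∨ p3 ∨ ¬p4)

¬p3 ∧ (¬p5 → ¬p3) ∧ ((p3 ⊕ p2) → (¬p4 ∨ p3))
≡ ¬p3 ∧ (¬¬p5 ∨ ¬p3) ∧ ((p3 ⊕ p2) → (¬p4 ∨ p3))   [eliminate →]
≡ ¬p3 ∧ (¬¬p5 ∨ ¬p3) ∧ (¬(p3 ⊕ p2) ∨ ¬p4 ∨ p3)   [eliminate →]
≡ ¬p3 ∧ (¬¬p5 ∨ ¬p3) ∧ (¬((p3 ∨ p2) ∧ ¬(p3 ∧ p2)) ∨ ¬p4 ∨ p3)   [expand ⊕]
≡ ¬p3 ∧ (p5 ∨ ¬p3) ∧ (¬((p3 ∨ p2) ∧ ¬(p3 ∧ p2)) ∨ ¬p4 ∨ p3)   [double negation]
≡ ¬p3 ∧ (p5 ∨ ¬p3) ∧ (¬(p3 ∨ p2) ∨ ¬¬(p3 ∧ p2) ∨ ¬p4 ∨ p3)   [De Morgan]
≡ ¬p3 ∧ (p5 ∨ ¬p3) ∧ ((¬p3 ∧ ¬p2) ∨ ¬¬(p3 ∧ p2) ∨ ¬p4 ∨ p3)   [De Morgan]
≡ ¬p3 ∧ (p5 ∨ ¬p3) ∧ ((¬p3 ∧ ¬p2) ∨ (p3 ∧ p2) ∨ ¬p4 ∨ p3)   [double negation]
≡ ¬p3 ∧ (p5 ∨ ¬p3) ∧ (¬p3 ∨ p3 ∨ ¬p4 ∨ p3) ∧ (¬p3 ∨ p2 ∨ ¬p4 ∨ p3) ∧ (¬p2 ∨ p3 ∨ ¬p4 ∨ p3) ∧ (¬p2 ∨ p2 ∨ ¬p4 ∨ p3)   [distribute ∨ over ∧]
≡ ¬p3 ∧ (¬p2 ∨ p3 ∨ ¬p4)   [simplify]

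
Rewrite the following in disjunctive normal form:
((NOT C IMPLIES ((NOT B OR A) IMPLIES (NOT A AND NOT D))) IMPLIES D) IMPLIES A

(C AND NOT D) OR (NOT A AND NOT D) OR A

((NOT C IMPLIES ((NOT B OR A) IMPLIES (NOT A AND NOT D))) IMPLIES D) IMPLIES A
≡ NOT ((NOT C IMPLIES ((NOT B OR A) IMPLIES (NOT A AND NOT D))) IMPLIES D) OR A   [eliminate IMPLIES]
≡ NOT (NOT (NOT C IMPLIES ((NOT B OR A) IMPLIES (NOT A AND NOT D))) OR D) OR A   [eliminate IMPLIES]
≡ NOT (NOT (NOT NOT C OR ((NOT B OR A) IMPLIES (NOT A AND NOT D))) OR D) OR A   [eliminate IMPLIES]
≡ NOT (NOT (NOT NOT C OR NOT (NOT B OR A) OR (NOT A AND NOT D)) OR D) OR A   [eliminate IMPLIES]
≡ (NOT NOT (NOT NOT C OR NOT (NOT B OR A) OR (NOT A AND NOT D)) AND NOT D) OR A   [De Morgan]
≡ ((NOT NOT C OR NOT (NOT B OR A) OR (NOT A AND NOT D)) AND NOT D) OR A   [double negation]
≡ ((C OR NOT (NOT B OR A) OR (NOT A AND NOT D)) AND NOT D) OR A   [double negation]
≡ ((C OR (NOT NOT B AND NOT A) OR (NOT A AND NOT D)) AND NOT D) OR A   [De Morgan]
≡ ((C OR (B AND NOT A) OR (NOT A AND NOT D)) AND NOT D) OR A   [double negation]
≡ (C AND NOT D) OR (B AND NOT A AND NOT D) OR (NOT A AND NOT D AND NOT D) OR A   [distribute AND over OR]
≡ (C AND NOT D) OR (NOT A AND NOT D) OR A   [simplify]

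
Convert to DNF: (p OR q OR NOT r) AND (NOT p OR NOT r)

(p OR q OR NOT r) AND (NOT p OR NOT r)
= (p AND NOT p) OR (p AND NOT r) OR (q AND NOT p) OR (q AND NOT r) OR (NOT r AND NOT p) OR (NOT r AND NOT r)   [distribute AND over OR]
= (q AND NOT p) OR NOT r   [simplify]

(q AND NOT p) OR NOT r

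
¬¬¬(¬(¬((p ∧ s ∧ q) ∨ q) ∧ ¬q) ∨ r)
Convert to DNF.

¬¬¬(¬(¬((p ∧ s ∧ q) ∨ q) ∧ ¬q) ∨ r)
≡ ¬(¬(¬((p ∧ s ∧ q) ∨ q) ∧ ¬q) ∨ r)   — double negation
≡ ¬¬(¬((p ∧ s ∧ q) ∨ q) ∧ ¬q) ∧ ¬r   — De Morgan
≡ ¬((p ∧ s ∧ q) ∨ q) ∧ ¬q ∧ ¬r   — double negation
≡ ¬(p ∧ s ∧ q) ∧ ¬q ∧ ¬q ∧ ¬r   — De Morgan
≡ (¬p ∨ ¬s ∨ ¬q) ∧ ¬q ∧ ¬q ∧ ¬r   — De Morgan
≡ (¬p ∧ ¬q ∧ ¬q ∧ ¬r) ∨ (¬s ∧ ¬q ∧ ¬q ∧ ¬r) ∨ (¬q ∧ ¬q ∧ ¬q ∧ ¬r)   — distribute ∧ over ∨
≡ ¬q ∧ ¬r   — simplify

¬q ∧ ¬r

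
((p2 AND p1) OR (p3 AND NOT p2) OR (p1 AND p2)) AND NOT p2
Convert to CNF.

(p2 OR p3) AND (p1 OR p3) AND NOT p2

((p2 AND p1) OR (p3 AND NOT p2) OR (p1 AND p2)) AND NOT p2
⇔ (p2 OR p3 OR p1) AND (p2 OR p3 OR p2) AND (p2 OR NOT p2 OR p1) AND (p2 OR NOT p2 OR p2) AND (p1 OR p3 OR p1) AND (p1 OR p3 OR p2) AND (p1 OR NOT p2 OR p1) AND (p1 OR NOT p2 OR p2) AND NOT p2
⇔ (p2 OR p3) AND (p1 OR p3) AND NOT p2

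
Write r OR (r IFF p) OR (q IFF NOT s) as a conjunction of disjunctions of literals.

r OR (r IFF p) OR (q IFF NOT s)
⇔ r OR ((r IMPLIES p) AND (p IMPLIES r)) OR (q IFF NOT s)   [eliminate IFF]
⇔ r OR ((NOT r OR p) AND (p IMPLIES r)) OR (q IFF NOT s)   [eliminate IMPLIES]
⇔ r OR ((NOT r OR p) AND (NOT p OR r)) OR (q IFF NOT s)   [eliminate IMPLIES]
⇔ r OR ((NOT r OR p) AND (NOT p OR r)) OR ((q IMPLIES NOT s) AND (NOT s IMPLIES q))   [eliminate IFF]
⇔ r OR ((NOT r OR p) AND (NOT p OR r)) OR ((NOT q OR NOT s) AND (NOT s IMPLIES q))   [eliminate IMPLIES]
⇔ r OR ((NOT r OR p) AND (NOT p OR r)) OR ((NOT q OR NOT s) AND (NOT NOT s OR q))   [eliminate IMPLIES]
⇔ r OR ((NOT r OR p) AND (NOT p OR r)) OR ((NOT q OR NOT s) AND (s OR q))   [double negation]
⇔ (r OR NOT r OR p OR NOT q OR NOT s) AND (r OR NOT r OR p OR s OR q) AND (r OR NOT p OR r OR NOT q OR NOT s) AND (r OR NOT p OR r OR s OR q)   [distribute OR over AND]
⇔ (r OR NOT p OR NOT q OR NOT s) AND (r OR NOT p OR s OR q)   [simplify]

(r OR NOT p OR NOT q OR NOT s) AND (r OR NOT p OR s OR q)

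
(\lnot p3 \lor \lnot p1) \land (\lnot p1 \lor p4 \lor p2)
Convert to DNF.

(\lnot p3 \land p4) \lor (\lnot p3 \land p2) \lor \lnot p1

(\lnot p3 \lor \lnot p1) \land (\lnot p1 \lor p4 \lor p2)
≡ (\lnot p3 \land \lnot p1) \lor (\lnot p3 \land p4) \lor (\lnot p3 \land p2) \lor (\lnot p1 \land \lnot p1) \lor (\lnot p1 \land p4) \lor (\lnot p1 \land p2)
≡ (\lnot p3 \land p4) \lor (\lnot p3 \land p2) \lor \lnot p1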